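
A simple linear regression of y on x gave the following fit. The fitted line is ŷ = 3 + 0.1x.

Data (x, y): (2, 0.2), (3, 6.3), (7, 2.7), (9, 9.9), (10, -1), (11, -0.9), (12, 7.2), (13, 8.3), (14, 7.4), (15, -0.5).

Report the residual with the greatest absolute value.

x=2: ŷ = 3 + 0.1·2 = 3.2; e = 0.2 − 3.2 = -3
x=3: ŷ = 3 + 0.1·3 = 3.3; e = 6.3 − 3.3 = 3
x=7: ŷ = 3 + 0.1·7 = 3.7; e = 2.7 − 3.7 = -1
x=9: ŷ = 3 + 0.1·9 = 3.9; e = 9.9 − 3.9 = 6
x=10: ŷ = 3 + 0.1·10 = 4; e = -1 − 4 = -5
x=11: ŷ = 3 + 0.1·11 = 4.1; e = -0.9 − 4.1 = -5
x=12: ŷ = 3 + 0.1·12 = 4.2; e = 7.2 − 4.2 = 3
x=13: ŷ = 3 + 0.1·13 = 4.3; e = 8.3 − 4.3 = 4
x=14: ŷ = 3 + 0.1·14 = 4.4; e = 7.4 − 4.4 = 3
x=15: ŷ = 3 + 0.1·15 = 4.5; e = -0.5 − 4.5 = -5
Largest |e| is 6 at x = 9, residual 6.

e = 6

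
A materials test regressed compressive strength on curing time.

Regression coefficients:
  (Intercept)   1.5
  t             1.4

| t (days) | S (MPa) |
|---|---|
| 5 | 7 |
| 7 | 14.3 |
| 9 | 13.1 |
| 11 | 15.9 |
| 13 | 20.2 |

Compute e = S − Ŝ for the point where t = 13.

e = 0.5

Ŝ = 1.5 + 1.4·13 = 19.7
e = 20.2 − 19.7 = 0.5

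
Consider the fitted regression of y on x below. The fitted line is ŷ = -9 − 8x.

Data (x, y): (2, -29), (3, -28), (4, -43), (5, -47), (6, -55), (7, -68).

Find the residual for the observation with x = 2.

e = -4

ŷ = -9 − 8·2 = -25
e = -29 − (-25) = -4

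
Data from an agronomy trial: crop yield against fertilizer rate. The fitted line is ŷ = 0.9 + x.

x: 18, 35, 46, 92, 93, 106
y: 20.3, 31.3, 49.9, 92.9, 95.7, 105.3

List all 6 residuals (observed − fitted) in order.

1.4, -4.6, 3, 0, 1.8, -1.6

x=18: ŷ = 0.9 + 18 = 18.9; r = 20.3 − 18.9 = 1.4
x=35: ŷ = 0.9 + 35 = 35.9; r = 31.3 − 35.9 = -4.6
x=46: ŷ = 0.9 + 46 = 46.9; r = 49.9 − 46.9 = 3
x=92: ŷ = 0.9 + 92 = 92.9; r = 92.9 − 92.9 = 0
x=93: ŷ = 0.9 + 93 = 93.9; r = 95.7 − 93.9 = 1.8
x=106: ŷ = 0.9 + 106 = 106.9; r = 105.3 − 106.9 = -1.6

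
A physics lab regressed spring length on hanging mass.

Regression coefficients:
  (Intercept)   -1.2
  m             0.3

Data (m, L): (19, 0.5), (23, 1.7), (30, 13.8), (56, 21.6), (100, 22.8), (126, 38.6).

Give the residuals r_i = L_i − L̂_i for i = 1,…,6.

-4, -4, 6, 6, -6, 2

m=19: L̂ = -1.2 + 0.3·19 = 4.5; r = 0.5 − 4.5 = -4
m=23: L̂ = -1.2 + 0.3·23 = 5.7; r = 1.7 − 5.7 = -4
m=30: L̂ = -1.2 + 0.3·30 = 7.8; r = 13.8 − 7.8 = 6
m=56: L̂ = -1.2 + 0.3·56 = 15.6; r = 21.6 − 15.6 = 6
m=100: L̂ = -1.2 + 0.3·100 = 28.8; r = 22.8 − 28.8 = -6
m=126: L̂ = -1.2 + 0.3·126 = 36.6; r = 38.6 − 36.6 = 2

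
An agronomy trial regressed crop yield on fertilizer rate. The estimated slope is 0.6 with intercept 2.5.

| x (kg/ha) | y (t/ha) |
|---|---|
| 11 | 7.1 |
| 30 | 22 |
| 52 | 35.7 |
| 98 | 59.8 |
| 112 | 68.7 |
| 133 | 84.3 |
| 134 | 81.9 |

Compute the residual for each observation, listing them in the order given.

x=11: ŷ = 2.5 + 0.6·11 = 9.1; r = 7.1 − 9.1 = -2
x=30: ŷ = 2.5 + 0.6·30 = 20.5; r = 22 − 20.5 = 1.5
x=52: ŷ = 2.5 + 0.6·52 = 33.7; r = 35.7 − 33.7 = 2
x=98: ŷ = 2.5 + 0.6·98 = 61.3; r = 59.8 − 61.3 = -1.5
x=112: ŷ = 2.5 + 0.6·112 = 69.7; r = 68.7 − 69.7 = -1
x=133: ŷ = 2.5 + 0.6·133 = 82.3; r = 84.3 − 82.3 = 2
x=134: ŷ = 2.5 + 0.6·134 = 82.9; r = 81.9 − 82.9 = -1

-2, 1.5, 2, -1.5, -1, 2, -1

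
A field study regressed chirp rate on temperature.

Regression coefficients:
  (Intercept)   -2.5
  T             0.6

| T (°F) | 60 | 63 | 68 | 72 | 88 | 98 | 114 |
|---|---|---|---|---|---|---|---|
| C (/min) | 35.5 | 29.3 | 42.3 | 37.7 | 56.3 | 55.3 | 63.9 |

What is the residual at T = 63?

e = -6

Ĉ = -2.5 + 0.6·63 = 35.3
e = 29.3 − 35.3 = -6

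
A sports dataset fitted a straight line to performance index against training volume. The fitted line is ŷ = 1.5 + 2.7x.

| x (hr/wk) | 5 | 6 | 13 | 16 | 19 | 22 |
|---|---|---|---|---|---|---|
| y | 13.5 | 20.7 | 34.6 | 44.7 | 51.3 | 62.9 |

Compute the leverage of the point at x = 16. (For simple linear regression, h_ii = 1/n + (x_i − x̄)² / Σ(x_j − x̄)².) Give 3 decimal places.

h = 0.193

x̄ = (5 + 6 + 13 + 16 + 19 + 22)/6 = 13.5
Σ(x − x̄)² = 72.25 + 56.25 + 0.25 + 6.25 + 30.25 + 72.25 = 237.5
h = 1/6 + (2.5)²/237.5 = 0.166667 + 0.0263158 = 0.193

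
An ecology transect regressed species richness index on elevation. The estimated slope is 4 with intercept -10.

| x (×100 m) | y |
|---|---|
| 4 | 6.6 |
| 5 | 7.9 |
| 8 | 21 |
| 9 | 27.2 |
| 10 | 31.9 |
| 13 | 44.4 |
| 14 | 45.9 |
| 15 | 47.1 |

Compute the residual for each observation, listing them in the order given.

x=4: ŷ = -10 + 4·4 = 6; r = 6.6 − 6 = 0.6
x=5: ŷ = -10 + 4·5 = 10; r = 7.9 − 10 = -2.1
x=8: ŷ = -10 + 4·8 = 22; r = 21 − 22 = -1
x=9: ŷ = -10 + 4·9 = 26; r = 27.2 − 26 = 1.2
x=10: ŷ = -10 + 4·10 = 30; r = 31.9 − 30 = 1.9
x=13: ŷ = -10 + 4·13 = 42; r = 44.4 − 42 = 2.4
x=14: ŷ = -10 + 4·14 = 46; r = 45.9 − 46 = -0.1
x=15: ŷ = -10 + 4·15 = 50; r = 47.1 − 50 = -2.9

0.6, -2.1, -1, 1.2, 1.9, 2.4, -0.1, -2.9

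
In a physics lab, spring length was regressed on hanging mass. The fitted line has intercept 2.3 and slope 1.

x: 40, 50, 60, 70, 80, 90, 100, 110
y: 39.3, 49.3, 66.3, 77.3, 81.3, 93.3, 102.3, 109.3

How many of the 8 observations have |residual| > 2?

x=40: ŷ = 2.3 + 40 = 42.3; e = 39.3 − 42.3 = -3
x=50: ŷ = 2.3 + 50 = 52.3; e = 49.3 − 52.3 = -3
x=60: ŷ = 2.3 + 60 = 62.3; e = 66.3 − 62.3 = 4
x=70: ŷ = 2.3 + 70 = 72.3; e = 77.3 − 72.3 = 5
x=80: ŷ = 2.3 + 80 = 82.3; e = 81.3 − 82.3 = -1
x=90: ŷ = 2.3 + 90 = 92.3; e = 93.3 − 92.3 = 1
x=100: ŷ = 2.3 + 100 = 102.3; e = 102.3 − 102.3 = 0
x=110: ŷ = 2.3 + 110 = 112.3; e = 109.3 − 112.3 = -3
|e| > 2: x=40 (|e|=3), x=50 (|e|=3), x=60 (|e|=4), x=70 (|e|=5), x=110 (|e|=3) → 5

5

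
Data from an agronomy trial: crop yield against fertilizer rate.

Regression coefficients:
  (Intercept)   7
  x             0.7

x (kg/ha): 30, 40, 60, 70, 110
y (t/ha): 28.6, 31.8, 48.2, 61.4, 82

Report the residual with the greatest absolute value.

r = 5.4

x=30: ŷ = 7 + 0.7·30 = 28; r = 28.6 − 28 = 0.6
x=40: ŷ = 7 + 0.7·40 = 35; r = 31.8 − 35 = -3.2
x=60: ŷ = 7 + 0.7·60 = 49; r = 48.2 − 49 = -0.8
x=70: ŷ = 7 + 0.7·70 = 56; r = 61.4 − 56 = 5.4
x=110: ŷ = 7 + 0.7·110 = 84; r = 82 − 84 = -2
Largest |r| is 5.4 at x = 70, residual 5.4.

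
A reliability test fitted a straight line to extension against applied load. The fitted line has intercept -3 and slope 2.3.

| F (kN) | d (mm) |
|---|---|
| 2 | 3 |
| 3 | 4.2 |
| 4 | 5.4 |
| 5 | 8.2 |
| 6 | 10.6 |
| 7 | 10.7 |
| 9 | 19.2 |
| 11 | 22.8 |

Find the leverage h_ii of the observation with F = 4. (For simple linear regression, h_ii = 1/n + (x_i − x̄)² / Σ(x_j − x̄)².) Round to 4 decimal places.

F̄ = (2 + 3 + 4 + 5 + 6 + 7 + 9 + 11)/8 = 5.875
Σ(F − F̄)² = 15.0156 + 8.26562 + 3.51562 + 0.765625 + 0.015625 + 1.26562 + 9.76562 + 26.2656 = 64.875
h = 1/8 + (-1.875)²/64.875 = 0.125 + 0.0541908 = 0.1792

h = 0.1792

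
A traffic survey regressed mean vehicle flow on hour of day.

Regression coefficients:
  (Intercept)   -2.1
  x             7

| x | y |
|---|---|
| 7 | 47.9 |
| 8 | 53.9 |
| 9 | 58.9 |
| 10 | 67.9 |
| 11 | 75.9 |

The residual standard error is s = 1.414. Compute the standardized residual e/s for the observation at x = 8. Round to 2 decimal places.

ŷ = -2.1 + 7·8 = 53.9
e = 53.9 − 53.9 = 0
e/s = 0 / 1.414 = 0.00

0.00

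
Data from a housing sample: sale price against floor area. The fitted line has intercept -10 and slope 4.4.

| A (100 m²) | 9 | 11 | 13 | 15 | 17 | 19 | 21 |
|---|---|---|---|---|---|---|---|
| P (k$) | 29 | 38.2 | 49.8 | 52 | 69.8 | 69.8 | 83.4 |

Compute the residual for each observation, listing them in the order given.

-0.6, -0.2, 2.6, -4, 5, -3.8, 1

A=9: P̂ = -10 + 4.4·9 = 29.6; e = 29 − 29.6 = -0.6
A=11: P̂ = -10 + 4.4·11 = 38.4; e = 38.2 − 38.4 = -0.2
A=13: P̂ = -10 + 4.4·13 = 47.2; e = 49.8 − 47.2 = 2.6
A=15: P̂ = -10 + 4.4·15 = 56; e = 52 − 56 = -4
A=17: P̂ = -10 + 4.4·17 = 64.8; e = 69.8 − 64.8 = 5
A=19: P̂ = -10 + 4.4·19 = 73.6; e = 69.8 − 73.6 = -3.8
A=21: P̂ = -10 + 4.4·21 = 82.4; e = 83.4 − 82.4 = 1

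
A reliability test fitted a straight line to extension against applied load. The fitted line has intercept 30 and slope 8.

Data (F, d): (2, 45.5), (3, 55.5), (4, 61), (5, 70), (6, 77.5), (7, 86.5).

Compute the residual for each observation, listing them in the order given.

F=2: ŷ = 30 + 8·2 = 46; e = 45.5 − 46 = -0.5
F=3: ŷ = 30 + 8·3 = 54; e = 55.5 − 54 = 1.5
F=4: ŷ = 30 + 8·4 = 62; e = 61 − 62 = -1
F=5: ŷ = 30 + 8·5 = 70; e = 70 − 70 = 0
F=6: ŷ = 30 + 8·6 = 78; e = 77.5 − 78 = -0.5
F=7: ŷ = 30 + 8·7 = 86; e = 86.5 − 86 = 0.5

-0.5, 1.5, -1, 0, -0.5, 0.5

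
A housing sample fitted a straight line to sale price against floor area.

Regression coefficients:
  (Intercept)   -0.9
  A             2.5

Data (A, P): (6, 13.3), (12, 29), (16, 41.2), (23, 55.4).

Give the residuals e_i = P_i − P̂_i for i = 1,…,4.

-0.8, -0.1, 2.1, -1.2

A=6: P̂ = -0.9 + 2.5·6 = 14.1; e = 13.3 − 14.1 = -0.8
A=12: P̂ = -0.9 + 2.5·12 = 29.1; e = 29 − 29.1 = -0.1
A=16: P̂ = -0.9 + 2.5·16 = 39.1; e = 41.2 − 39.1 = 2.1
A=23: P̂ = -0.9 + 2.5·23 = 56.6; e = 55.4 − 56.6 = -1.2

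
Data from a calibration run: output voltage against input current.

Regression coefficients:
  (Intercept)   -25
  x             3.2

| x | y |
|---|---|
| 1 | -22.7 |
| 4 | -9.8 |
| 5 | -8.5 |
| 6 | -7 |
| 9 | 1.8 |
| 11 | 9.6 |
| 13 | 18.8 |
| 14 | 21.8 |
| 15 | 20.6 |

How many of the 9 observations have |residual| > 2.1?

x=1: ŷ = -25 + 3.2·1 = -21.8; e = -22.7 − (-21.8) = -0.9
x=4: ŷ = -25 + 3.2·4 = -12.2; e = -9.8 − (-12.2) = 2.4
x=5: ŷ = -25 + 3.2·5 = -9; e = -8.5 − (-9) = 0.5
x=6: ŷ = -25 + 3.2·6 = -5.8; e = -7 − (-5.8) = -1.2
x=9: ŷ = -25 + 3.2·9 = 3.8; e = 1.8 − 3.8 = -2
x=11: ŷ = -25 + 3.2·11 = 10.2; e = 9.6 − 10.2 = -0.6
x=13: ŷ = -25 + 3.2·13 = 16.6; e = 18.8 − 16.6 = 2.2
x=14: ŷ = -25 + 3.2·14 = 19.8; e = 21.8 − 19.8 = 2
x=15: ŷ = -25 + 3.2·15 = 23; e = 20.6 − 23 = -2.4
|e| > 2.1: x=4 (|e|=2.4), x=13 (|e|=2.2), x=15 (|e|=2.4) → 3

3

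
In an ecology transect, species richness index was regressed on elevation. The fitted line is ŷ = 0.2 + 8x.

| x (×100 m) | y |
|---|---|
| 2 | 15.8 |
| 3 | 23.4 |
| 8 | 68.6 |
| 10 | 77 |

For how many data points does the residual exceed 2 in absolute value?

2

x=2: ŷ = 0.2 + 8·2 = 16.2; e = 15.8 − 16.2 = -0.4
x=3: ŷ = 0.2 + 8·3 = 24.2; e = 23.4 − 24.2 = -0.8
x=8: ŷ = 0.2 + 8·8 = 64.2; e = 68.6 − 64.2 = 4.4
x=10: ŷ = 0.2 + 8·10 = 80.2; e = 77 − 80.2 = -3.2
|e| > 2: x=8 (|e|=4.4), x=10 (|e|=3.2) → 2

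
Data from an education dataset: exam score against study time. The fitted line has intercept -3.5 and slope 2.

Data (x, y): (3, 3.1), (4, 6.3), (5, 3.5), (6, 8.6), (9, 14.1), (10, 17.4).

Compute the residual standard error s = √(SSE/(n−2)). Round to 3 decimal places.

s = 1.843

x=3: ŷ = -3.5 + 2·3 = 2.5; r = 3.1 − 2.5 = 0.6
x=4: ŷ = -3.5 + 2·4 = 4.5; r = 6.3 − 4.5 = 1.8
x=5: ŷ = -3.5 + 2·5 = 6.5; r = 3.5 − 6.5 = -3
x=6: ŷ = -3.5 + 2·6 = 8.5; r = 8.6 − 8.5 = 0.1
x=9: ŷ = -3.5 + 2·9 = 14.5; r = 14.1 − 14.5 = -0.4
x=10: ŷ = -3.5 + 2·10 = 16.5; r = 17.4 − 16.5 = 0.9
SSE = 0.36 + 3.24 + 9 + 0.01 + 0.16 + 0.81 = 13.58
s = √(13.58/4) = √3.395 ≈ 1.843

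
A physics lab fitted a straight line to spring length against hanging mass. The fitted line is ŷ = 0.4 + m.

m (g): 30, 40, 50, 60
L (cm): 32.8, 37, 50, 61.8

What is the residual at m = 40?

ŷ = 0.4 + 40 = 40.4
r = 37 − 40.4 = -3.4

r = -3.4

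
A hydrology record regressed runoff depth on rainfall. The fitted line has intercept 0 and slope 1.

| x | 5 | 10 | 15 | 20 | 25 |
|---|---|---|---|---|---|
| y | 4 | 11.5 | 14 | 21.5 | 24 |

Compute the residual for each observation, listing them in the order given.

-1, 1.5, -1, 1.5, -1

x=5: ŷ = 5 = 5; e = 4 − 5 = -1
x=10: ŷ = 10 = 10; e = 11.5 − 10 = 1.5
x=15: ŷ = 15 = 15; e = 14 − 15 = -1
x=20: ŷ = 20 = 20; e = 21.5 − 20 = 1.5
x=25: ŷ = 25 = 25; e = 24 − 25 = -1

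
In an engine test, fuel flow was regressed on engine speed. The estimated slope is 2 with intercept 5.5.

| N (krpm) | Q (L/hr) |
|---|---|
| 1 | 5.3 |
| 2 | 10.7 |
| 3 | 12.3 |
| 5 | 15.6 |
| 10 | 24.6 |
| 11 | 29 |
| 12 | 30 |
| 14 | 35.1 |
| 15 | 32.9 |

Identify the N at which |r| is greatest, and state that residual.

N=1: ŷ = 5.5 + 2·1 = 7.5; r = 5.3 − 7.5 = -2.2
N=2: ŷ = 5.5 + 2·2 = 9.5; r = 10.7 − 9.5 = 1.2
N=3: ŷ = 5.5 + 2·3 = 11.5; r = 12.3 − 11.5 = 0.8
N=5: ŷ = 5.5 + 2·5 = 15.5; r = 15.6 − 15.5 = 0.1
N=10: ŷ = 5.5 + 2·10 = 25.5; r = 24.6 − 25.5 = -0.9
N=11: ŷ = 5.5 + 2·11 = 27.5; r = 29 − 27.5 = 1.5
N=12: ŷ = 5.5 + 2·12 = 29.5; r = 30 − 29.5 = 0.5
N=14: ŷ = 5.5 + 2·14 = 33.5; r = 35.1 − 33.5 = 1.6
N=15: ŷ = 5.5 + 2·15 = 35.5; r = 32.9 − 35.5 = -2.6
Largest |r| is 2.6 at N = 15, residual -2.6.

N = 15, r = -2.6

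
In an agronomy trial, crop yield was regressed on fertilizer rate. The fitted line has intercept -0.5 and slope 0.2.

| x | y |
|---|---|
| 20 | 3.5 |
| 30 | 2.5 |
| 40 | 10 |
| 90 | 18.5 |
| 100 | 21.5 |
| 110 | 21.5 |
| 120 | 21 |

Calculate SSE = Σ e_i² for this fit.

SSE = 26.5

x=20: ŷ = -0.5 + 0.2·20 = 3.5; e = 3.5 − 3.5 = 0
x=30: ŷ = -0.5 + 0.2·30 = 5.5; e = 2.5 − 5.5 = -3
x=40: ŷ = -0.5 + 0.2·40 = 7.5; e = 10 − 7.5 = 2.5
x=90: ŷ = -0.5 + 0.2·90 = 17.5; e = 18.5 − 17.5 = 1
x=100: ŷ = -0.5 + 0.2·100 = 19.5; e = 21.5 − 19.5 = 2
x=110: ŷ = -0.5 + 0.2·110 = 21.5; e = 21.5 − 21.5 = 0
x=120: ŷ = -0.5 + 0.2·120 = 23.5; e = 21 − 23.5 = -2.5
SSE = 0 + 9 + 6.25 + 1 + 4 + 0 + 6.25 = 26.5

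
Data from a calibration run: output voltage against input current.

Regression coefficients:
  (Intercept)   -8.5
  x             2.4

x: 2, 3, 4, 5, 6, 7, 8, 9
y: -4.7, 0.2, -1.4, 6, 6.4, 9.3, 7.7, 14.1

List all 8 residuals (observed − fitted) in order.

x=2: ŷ = -8.5 + 2.4·2 = -3.7; r = -4.7 − (-3.7) = -1
x=3: ŷ = -8.5 + 2.4·3 = -1.3; r = 0.2 − (-1.3) = 1.5
x=4: ŷ = -8.5 + 2.4·4 = 1.1; r = -1.4 − 1.1 = -2.5
x=5: ŷ = -8.5 + 2.4·5 = 3.5; r = 6 − 3.5 = 2.5
x=6: ŷ = -8.5 + 2.4·6 = 5.9; r = 6.4 − 5.9 = 0.5
x=7: ŷ = -8.5 + 2.4·7 = 8.3; r = 9.3 − 8.3 = 1
x=8: ŷ = -8.5 + 2.4·8 = 10.7; r = 7.7 − 10.7 = -3
x=9: ŷ = -8.5 + 2.4·9 = 13.1; r = 14.1 − 13.1 = 1

-1, 1.5, -2.5, 2.5, 0.5, 1, -3, 1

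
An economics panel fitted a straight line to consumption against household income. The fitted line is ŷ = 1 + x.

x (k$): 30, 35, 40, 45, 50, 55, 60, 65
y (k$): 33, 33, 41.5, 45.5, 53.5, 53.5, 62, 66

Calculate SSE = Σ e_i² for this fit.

SSE = 27

x=30: ŷ = 1 + 30 = 31; e = 33 − 31 = 2
x=35: ŷ = 1 + 35 = 36; e = 33 − 36 = -3
x=40: ŷ = 1 + 40 = 41; e = 41.5 − 41 = 0.5
x=45: ŷ = 1 + 45 = 46; e = 45.5 − 46 = -0.5
x=50: ŷ = 1 + 50 = 51; e = 53.5 − 51 = 2.5
x=55: ŷ = 1 + 55 = 56; e = 53.5 − 56 = -2.5
x=60: ŷ = 1 + 60 = 61; e = 62 − 61 = 1
x=65: ŷ = 1 + 65 = 66; e = 66 − 66 = 0
SSE = 4 + 9 + 0.25 + 0.25 + 6.25 + 6.25 + 1 + 0 = 27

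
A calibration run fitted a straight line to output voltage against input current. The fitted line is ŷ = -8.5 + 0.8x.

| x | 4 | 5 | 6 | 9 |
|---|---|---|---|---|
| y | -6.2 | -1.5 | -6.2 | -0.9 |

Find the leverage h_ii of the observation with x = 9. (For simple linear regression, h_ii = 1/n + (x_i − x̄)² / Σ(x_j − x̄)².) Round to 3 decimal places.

h = 0.893

x̄ = (4 + 5 + 6 + 9)/4 = 6
Σ(x − x̄)² = 4 + 1 + 0 + 9 = 14
h = 1/4 + (3)²/14 = 0.25 + 0.642857 = 0.893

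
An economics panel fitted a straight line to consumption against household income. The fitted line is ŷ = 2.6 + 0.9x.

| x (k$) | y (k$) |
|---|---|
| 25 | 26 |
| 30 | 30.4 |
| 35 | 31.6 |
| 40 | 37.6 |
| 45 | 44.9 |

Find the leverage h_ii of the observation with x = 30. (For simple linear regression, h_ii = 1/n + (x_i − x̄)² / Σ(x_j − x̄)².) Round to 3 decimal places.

x̄ = (25 + 30 + 35 + 40 + 45)/5 = 35
Σ(x − x̄)² = 100 + 25 + 0 + 25 + 100 = 250
h = 1/5 + (-5)²/250 = 0.2 + 0.1 = 0.300

h = 0.300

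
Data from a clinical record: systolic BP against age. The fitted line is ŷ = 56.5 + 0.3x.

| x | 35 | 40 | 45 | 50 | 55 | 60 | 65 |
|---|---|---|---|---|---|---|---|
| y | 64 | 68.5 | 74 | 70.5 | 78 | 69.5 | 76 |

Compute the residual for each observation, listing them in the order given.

-3, 0, 4, -1, 5, -5, 0

x=35: ŷ = 56.5 + 0.3·35 = 67; e = 64 − 67 = -3
x=40: ŷ = 56.5 + 0.3·40 = 68.5; e = 68.5 − 68.5 = 0
x=45: ŷ = 56.5 + 0.3·45 = 70; e = 74 − 70 = 4
x=50: ŷ = 56.5 + 0.3·50 = 71.5; e = 70.5 − 71.5 = -1
x=55: ŷ = 56.5 + 0.3·55 = 73; e = 78 − 73 = 5
x=60: ŷ = 56.5 + 0.3·60 = 74.5; e = 69.5 − 74.5 = -5
x=65: ŷ = 56.5 + 0.3·65 = 76; e = 76 − 76 = 0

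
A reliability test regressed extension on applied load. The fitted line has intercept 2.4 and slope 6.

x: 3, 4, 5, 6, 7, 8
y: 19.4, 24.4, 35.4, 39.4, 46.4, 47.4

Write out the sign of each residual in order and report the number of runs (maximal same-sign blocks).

3 runs

x=3: ŷ = 2.4 + 6·3 = 20.4; r = 19.4 − 20.4 = -1
x=4: ŷ = 2.4 + 6·4 = 26.4; r = 24.4 − 26.4 = -2
x=5: ŷ = 2.4 + 6·5 = 32.4; r = 35.4 − 32.4 = 3
x=6: ŷ = 2.4 + 6·6 = 38.4; r = 39.4 − 38.4 = 1
x=7: ŷ = 2.4 + 6·7 = 44.4; r = 46.4 − 44.4 = 2
x=8: ŷ = 2.4 + 6·8 = 50.4; r = 47.4 − 50.4 = -3
Signs: − − + + + −
Runs: −×2, +×3, −×1 → 3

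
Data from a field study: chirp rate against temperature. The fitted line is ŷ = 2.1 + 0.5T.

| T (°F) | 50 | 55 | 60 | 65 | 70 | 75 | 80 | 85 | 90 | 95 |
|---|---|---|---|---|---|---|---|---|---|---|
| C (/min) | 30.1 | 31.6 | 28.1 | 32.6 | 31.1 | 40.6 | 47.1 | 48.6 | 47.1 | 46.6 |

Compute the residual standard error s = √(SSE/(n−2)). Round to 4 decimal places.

T=50: ŷ = 2.1 + 0.5·50 = 27.1; r = 30.1 − 27.1 = 3
T=55: ŷ = 2.1 + 0.5·55 = 29.6; r = 31.6 − 29.6 = 2
T=60: ŷ = 2.1 + 0.5·60 = 32.1; r = 28.1 − 32.1 = -4
T=65: ŷ = 2.1 + 0.5·65 = 34.6; r = 32.6 − 34.6 = -2
T=70: ŷ = 2.1 + 0.5·70 = 37.1; r = 31.1 − 37.1 = -6
T=75: ŷ = 2.1 + 0.5·75 = 39.6; r = 40.6 − 39.6 = 1
T=80: ŷ = 2.1 + 0.5·80 = 42.1; r = 47.1 − 42.1 = 5
T=85: ŷ = 2.1 + 0.5·85 = 44.6; r = 48.6 − 44.6 = 4
T=90: ŷ = 2.1 + 0.5·90 = 47.1; r = 47.1 − 47.1 = 0
T=95: ŷ = 2.1 + 0.5·95 = 49.6; r = 46.6 − 49.6 = -3
SSE = 9 + 4 + 16 + 4 + 36 + 1 + 25 + 16 + 0 + 9 = 120
s = √(120/8) = √15 ≈ 3.8730

s = 3.8730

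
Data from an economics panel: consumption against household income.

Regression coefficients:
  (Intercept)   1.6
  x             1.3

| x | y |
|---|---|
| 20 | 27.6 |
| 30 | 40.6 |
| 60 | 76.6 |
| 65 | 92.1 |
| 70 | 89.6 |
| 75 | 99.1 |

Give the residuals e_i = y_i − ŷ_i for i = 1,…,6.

x=20: ŷ = 1.6 + 1.3·20 = 27.6; e = 27.6 − 27.6 = 0
x=30: ŷ = 1.6 + 1.3·30 = 40.6; e = 40.6 − 40.6 = 0
x=60: ŷ = 1.6 + 1.3·60 = 79.6; e = 76.6 − 79.6 = -3
x=65: ŷ = 1.6 + 1.3·65 = 86.1; e = 92.1 − 86.1 = 6
x=70: ŷ = 1.6 + 1.3·70 = 92.6; e = 89.6 − 92.6 = -3
x=75: ŷ = 1.6 + 1.3·75 = 99.1; e = 99.1 − 99.1 = 0

0, 0, -3, 6, -3, 0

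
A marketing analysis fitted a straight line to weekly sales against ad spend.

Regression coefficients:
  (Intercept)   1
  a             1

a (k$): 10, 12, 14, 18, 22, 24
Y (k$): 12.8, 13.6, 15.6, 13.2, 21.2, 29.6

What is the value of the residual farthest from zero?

a=10: ŷ = 1 + 10 = 11; e = 12.8 − 11 = 1.8
a=12: ŷ = 1 + 12 = 13; e = 13.6 − 13 = 0.6
a=14: ŷ = 1 + 14 = 15; e = 15.6 − 15 = 0.6
a=18: ŷ = 1 + 18 = 19; e = 13.2 − 19 = -5.8
a=22: ŷ = 1 + 22 = 23; e = 21.2 − 23 = -1.8
a=24: ŷ = 1 + 24 = 25; e = 29.6 − 25 = 4.6
Largest |e| is 5.8 at a = 18, residual -5.8.

e = -5.8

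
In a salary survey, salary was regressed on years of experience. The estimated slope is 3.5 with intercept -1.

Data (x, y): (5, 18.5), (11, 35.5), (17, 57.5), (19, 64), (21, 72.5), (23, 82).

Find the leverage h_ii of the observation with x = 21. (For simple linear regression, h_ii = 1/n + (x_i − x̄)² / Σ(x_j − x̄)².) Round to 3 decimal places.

h = 0.275

x̄ = (5 + 11 + 17 + 19 + 21 + 23)/6 = 16
Σ(x − x̄)² = 121 + 25 + 1 + 9 + 25 + 49 = 230
h = 1/6 + (5)²/230 = 0.166667 + 0.108696 = 0.275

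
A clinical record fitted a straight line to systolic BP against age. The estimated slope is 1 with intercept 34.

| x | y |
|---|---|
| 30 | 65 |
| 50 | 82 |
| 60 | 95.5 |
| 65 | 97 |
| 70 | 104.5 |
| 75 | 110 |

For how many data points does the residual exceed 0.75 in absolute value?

x=30: ŷ = 34 + 30 = 64; r = 65 − 64 = 1
x=50: ŷ = 34 + 50 = 84; r = 82 − 84 = -2
x=60: ŷ = 34 + 60 = 94; r = 95.5 − 94 = 1.5
x=65: ŷ = 34 + 65 = 99; r = 97 − 99 = -2
x=70: ŷ = 34 + 70 = 104; r = 104.5 − 104 = 0.5
x=75: ŷ = 34 + 75 = 109; r = 110 − 109 = 1
|r| > 0.75: x=30 (|r|=1), x=50 (|r|=2), x=60 (|r|=1.5), x=65 (|r|=2), x=75 (|r|=1) → 5

5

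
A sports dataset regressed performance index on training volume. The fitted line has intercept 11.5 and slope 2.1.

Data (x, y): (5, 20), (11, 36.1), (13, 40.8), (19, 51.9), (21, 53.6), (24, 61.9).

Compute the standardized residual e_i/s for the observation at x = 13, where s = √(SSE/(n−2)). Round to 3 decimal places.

x=5: ŷ = 11.5 + 2.1·5 = 22; e = 20 − 22 = -2
x=11: ŷ = 11.5 + 2.1·11 = 34.6; e = 36.1 − 34.6 = 1.5
x=13: ŷ = 11.5 + 2.1·13 = 38.8; e = 40.8 − 38.8 = 2
x=19: ŷ = 11.5 + 2.1·19 = 51.4; e = 51.9 − 51.4 = 0.5
x=21: ŷ = 11.5 + 2.1·21 = 55.6; e = 53.6 − 55.6 = -2
x=24: ŷ = 11.5 + 2.1·24 = 61.9; e = 61.9 − 61.9 = 0
SSE = 4 + 2.25 + 4 + 0.25 + 4 + 0 = 14.5
s = √(14.5/4) = 1.90394
e/s = 2 / 1.90394 = 1.050

1.050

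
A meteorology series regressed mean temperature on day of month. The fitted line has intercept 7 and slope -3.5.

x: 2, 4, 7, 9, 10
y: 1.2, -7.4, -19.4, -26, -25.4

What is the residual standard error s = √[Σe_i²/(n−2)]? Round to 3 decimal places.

x=2: ŷ = 7 − 3.5·2 = 0; e = 1.2 − 0 = 1.2
x=4: ŷ = 7 − 3.5·4 = -7; e = -7.4 − (-7) = -0.4
x=7: ŷ = 7 − 3.5·7 = -17.5; e = -19.4 − (-17.5) = -1.9
x=9: ŷ = 7 − 3.5·9 = -24.5; e = -26 − (-24.5) = -1.5
x=10: ŷ = 7 − 3.5·10 = -28; e = -25.4 − (-28) = 2.6
SSE = 1.44 + 0.16 + 3.61 + 2.25 + 6.76 = 14.22
s = √(14.22/3) = √4.74 ≈ 2.177

s = 2.177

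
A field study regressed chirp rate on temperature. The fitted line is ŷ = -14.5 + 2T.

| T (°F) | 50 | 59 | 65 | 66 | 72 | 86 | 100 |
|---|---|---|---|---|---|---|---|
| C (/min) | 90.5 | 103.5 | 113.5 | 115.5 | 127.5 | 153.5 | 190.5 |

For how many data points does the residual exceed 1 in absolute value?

T=50: ŷ = -14.5 + 2·50 = 85.5; r = 90.5 − 85.5 = 5
T=59: ŷ = -14.5 + 2·59 = 103.5; r = 103.5 − 103.5 = 0
T=65: ŷ = -14.5 + 2·65 = 115.5; r = 113.5 − 115.5 = -2
T=66: ŷ = -14.5 + 2·66 = 117.5; r = 115.5 − 117.5 = -2
T=72: ŷ = -14.5 + 2·72 = 129.5; r = 127.5 − 129.5 = -2
T=86: ŷ = -14.5 + 2·86 = 157.5; r = 153.5 − 157.5 = -4
T=100: ŷ = -14.5 + 2·100 = 185.5; r = 190.5 − 185.5 = 5
|r| > 1: T=50 (|r|=5), T=65 (|r|=2), T=66 (|r|=2), T=72 (|r|=2), T=86 (|r|=4), T=100 (|r|=5) → 6

6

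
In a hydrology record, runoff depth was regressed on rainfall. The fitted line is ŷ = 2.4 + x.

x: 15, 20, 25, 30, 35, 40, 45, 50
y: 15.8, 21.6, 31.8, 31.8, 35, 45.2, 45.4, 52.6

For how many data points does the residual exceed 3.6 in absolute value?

x=15: ŷ = 2.4 + 15 = 17.4; r = 15.8 − 17.4 = -1.6
x=20: ŷ = 2.4 + 20 = 22.4; r = 21.6 − 22.4 = -0.8
x=25: ŷ = 2.4 + 25 = 27.4; r = 31.8 − 27.4 = 4.4
x=30: ŷ = 2.4 + 30 = 32.4; r = 31.8 − 32.4 = -0.6
x=35: ŷ = 2.4 + 35 = 37.4; r = 35 − 37.4 = -2.4
x=40: ŷ = 2.4 + 40 = 42.4; r = 45.2 − 42.4 = 2.8
x=45: ŷ = 2.4 + 45 = 47.4; r = 45.4 − 47.4 = -2
x=50: ŷ = 2.4 + 50 = 52.4; r = 52.6 − 52.4 = 0.2
|r| > 3.6: x=25 (|r|=4.4) → 1

1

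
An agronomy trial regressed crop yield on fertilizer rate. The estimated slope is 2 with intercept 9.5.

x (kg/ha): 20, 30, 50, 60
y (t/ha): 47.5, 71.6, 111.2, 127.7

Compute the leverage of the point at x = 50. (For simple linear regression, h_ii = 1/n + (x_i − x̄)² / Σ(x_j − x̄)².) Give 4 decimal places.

h = 0.3500

x̄ = (20 + 30 + 50 + 60)/4 = 40
Σ(x − x̄)² = 400 + 100 + 100 + 400 = 1000
h = 1/4 + (10)²/1000 = 0.25 + 0.1 = 0.3500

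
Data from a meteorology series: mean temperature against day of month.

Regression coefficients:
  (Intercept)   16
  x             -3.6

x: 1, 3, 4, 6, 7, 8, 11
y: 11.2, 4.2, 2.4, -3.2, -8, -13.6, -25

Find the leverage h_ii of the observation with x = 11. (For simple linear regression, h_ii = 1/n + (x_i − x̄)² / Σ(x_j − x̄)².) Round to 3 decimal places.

x̄ = (1 + 3 + 4 + 6 + 7 + 8 + 11)/7 = 5.71429
Σ(x − x̄)² = 22.2245 + 7.36735 + 2.93878 + 0.0816327 + 1.65306 + 5.22449 + 27.9388 = 67.4286
h = 1/7 + (5.28571)²/67.4286 = 0.142857 + 0.414346 = 0.557

h = 0.557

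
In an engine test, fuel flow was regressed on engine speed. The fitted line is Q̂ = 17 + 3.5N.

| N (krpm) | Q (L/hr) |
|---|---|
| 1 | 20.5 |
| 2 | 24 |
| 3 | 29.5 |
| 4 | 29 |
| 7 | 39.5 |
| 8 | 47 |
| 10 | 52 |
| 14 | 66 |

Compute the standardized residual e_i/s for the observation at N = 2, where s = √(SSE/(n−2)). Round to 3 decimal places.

0.000

N=1: Q̂ = 17 + 3.5·1 = 20.5; e = 20.5 − 20.5 = 0
N=2: Q̂ = 17 + 3.5·2 = 24; e = 24 − 24 = 0
N=3: Q̂ = 17 + 3.5·3 = 27.5; e = 29.5 − 27.5 = 2
N=4: Q̂ = 17 + 3.5·4 = 31; e = 29 − 31 = -2
N=7: Q̂ = 17 + 3.5·7 = 41.5; e = 39.5 − 41.5 = -2
N=8: Q̂ = 17 + 3.5·8 = 45; e = 47 − 45 = 2
N=10: Q̂ = 17 + 3.5·10 = 52; e = 52 − 52 = 0
N=14: Q̂ = 17 + 3.5·14 = 66; e = 66 − 66 = 0
SSE = 0 + 0 + 4 + 4 + 4 + 4 + 0 + 0 = 16
s = √(16/6) = 1.63299
e/s = 0 / 1.63299 = 0.000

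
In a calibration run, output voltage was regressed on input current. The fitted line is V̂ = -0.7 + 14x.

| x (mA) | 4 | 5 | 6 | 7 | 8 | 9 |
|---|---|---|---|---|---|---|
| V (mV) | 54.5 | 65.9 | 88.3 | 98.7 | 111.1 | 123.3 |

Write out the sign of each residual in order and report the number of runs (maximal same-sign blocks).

x=4: V̂ = -0.7 + 14·4 = 55.3; r = 54.5 − 55.3 = -0.8
x=5: V̂ = -0.7 + 14·5 = 69.3; r = 65.9 − 69.3 = -3.4
x=6: V̂ = -0.7 + 14·6 = 83.3; r = 88.3 − 83.3 = 5
x=7: V̂ = -0.7 + 14·7 = 97.3; r = 98.7 − 97.3 = 1.4
x=8: V̂ = -0.7 + 14·8 = 111.3; r = 111.1 − 111.3 = -0.2
x=9: V̂ = -0.7 + 14·9 = 125.3; r = 123.3 − 125.3 = -2
Signs: − − + + − −
Runs: −×2, +×2, −×2 → 3

3 runs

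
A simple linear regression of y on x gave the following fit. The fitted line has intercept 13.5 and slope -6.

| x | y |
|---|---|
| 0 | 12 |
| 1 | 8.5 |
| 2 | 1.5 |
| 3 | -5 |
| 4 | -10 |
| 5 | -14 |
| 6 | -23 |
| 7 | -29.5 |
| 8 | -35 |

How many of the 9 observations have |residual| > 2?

1

x=0: ŷ = 13.5 − 6·0 = 13.5; e = 12 − 13.5 = -1.5
x=1: ŷ = 13.5 − 6·1 = 7.5; e = 8.5 − 7.5 = 1
x=2: ŷ = 13.5 − 6·2 = 1.5; e = 1.5 − 1.5 = 0
x=3: ŷ = 13.5 − 6·3 = -4.5; e = -5 − (-4.5) = -0.5
x=4: ŷ = 13.5 − 6·4 = -10.5; e = -10 − (-10.5) = 0.5
x=5: ŷ = 13.5 − 6·5 = -16.5; e = -14 − (-16.5) = 2.5
x=6: ŷ = 13.5 − 6·6 = -22.5; e = -23 − (-22.5) = -0.5
x=7: ŷ = 13.5 − 6·7 = -28.5; e = -29.5 − (-28.5) = -1
x=8: ŷ = 13.5 − 6·8 = -34.5; e = -35 − (-34.5) = -0.5
|e| > 2: x=5 (|e|=2.5) → 1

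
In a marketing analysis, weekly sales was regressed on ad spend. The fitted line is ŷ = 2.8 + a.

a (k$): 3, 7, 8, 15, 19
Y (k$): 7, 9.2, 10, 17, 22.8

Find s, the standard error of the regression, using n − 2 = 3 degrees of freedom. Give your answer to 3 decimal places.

s = 1.166

a=3: ŷ = 2.8 + 3 = 5.8; r = 7 − 5.8 = 1.2
a=7: ŷ = 2.8 + 7 = 9.8; r = 9.2 − 9.8 = -0.6
a=8: ŷ = 2.8 + 8 = 10.8; r = 10 − 10.8 = -0.8
a=15: ŷ = 2.8 + 15 = 17.8; r = 17 − 17.8 = -0.8
a=19: ŷ = 2.8 + 19 = 21.8; r = 22.8 − 21.8 = 1
SSE = 1.44 + 0.36 + 0.64 + 0.64 + 1 = 4.08
s = √(4.08/3) = √1.36 ≈ 1.166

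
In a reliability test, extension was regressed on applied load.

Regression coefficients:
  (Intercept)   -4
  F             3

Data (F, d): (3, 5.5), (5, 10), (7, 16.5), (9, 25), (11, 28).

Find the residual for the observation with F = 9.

d̂ = -4 + 3·9 = 23
r = 25 − 23 = 2

r = 2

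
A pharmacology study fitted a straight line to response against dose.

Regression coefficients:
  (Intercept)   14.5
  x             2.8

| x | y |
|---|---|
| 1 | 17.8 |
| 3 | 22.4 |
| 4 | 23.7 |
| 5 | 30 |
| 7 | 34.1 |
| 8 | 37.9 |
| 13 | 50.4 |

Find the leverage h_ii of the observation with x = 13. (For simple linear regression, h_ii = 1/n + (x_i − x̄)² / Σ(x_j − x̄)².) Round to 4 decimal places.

x̄ = (1 + 3 + 4 + 5 + 7 + 8 + 13)/7 = 5.85714
Σ(x − x̄)² = 23.5918 + 8.16327 + 3.44898 + 0.734694 + 1.30612 + 4.59184 + 51.0204 = 92.8571
h = 1/7 + (7.14286)²/92.8571 = 0.142857 + 0.549451 = 0.6923

h = 0.6923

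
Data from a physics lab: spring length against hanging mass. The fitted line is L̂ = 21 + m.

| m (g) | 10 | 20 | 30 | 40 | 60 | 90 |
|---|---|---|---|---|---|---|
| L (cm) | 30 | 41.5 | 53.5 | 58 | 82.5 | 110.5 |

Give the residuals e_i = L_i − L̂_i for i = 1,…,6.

m=10: L̂ = 21 + 10 = 31; e = 30 − 31 = -1
m=20: L̂ = 21 + 20 = 41; e = 41.5 − 41 = 0.5
m=30: L̂ = 21 + 30 = 51; e = 53.5 − 51 = 2.5
m=40: L̂ = 21 + 40 = 61; e = 58 − 61 = -3
m=60: L̂ = 21 + 60 = 81; e = 82.5 − 81 = 1.5
m=90: L̂ = 21 + 90 = 111; e = 110.5 − 111 = -0.5

-1, 0.5, 2.5, -3, 1.5, -0.5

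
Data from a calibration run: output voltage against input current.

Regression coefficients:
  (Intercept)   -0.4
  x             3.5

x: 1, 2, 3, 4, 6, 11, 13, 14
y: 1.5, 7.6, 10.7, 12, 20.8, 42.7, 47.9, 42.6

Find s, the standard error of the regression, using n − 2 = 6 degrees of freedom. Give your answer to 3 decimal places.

s = 3.453

x=1: ŷ = -0.4 + 3.5·1 = 3.1; r = 1.5 − 3.1 = -1.6
x=2: ŷ = -0.4 + 3.5·2 = 6.6; r = 7.6 − 6.6 = 1
x=3: ŷ = -0.4 + 3.5·3 = 10.1; r = 10.7 − 10.1 = 0.6
x=4: ŷ = -0.4 + 3.5·4 = 13.6; r = 12 − 13.6 = -1.6
x=6: ŷ = -0.4 + 3.5·6 = 20.6; r = 20.8 − 20.6 = 0.2
x=11: ŷ = -0.4 + 3.5·11 = 38.1; r = 42.7 − 38.1 = 4.6
x=13: ŷ = -0.4 + 3.5·13 = 45.1; r = 47.9 − 45.1 = 2.8
x=14: ŷ = -0.4 + 3.5·14 = 48.6; r = 42.6 − 48.6 = -6
SSE = 2.56 + 1 + 0.36 + 2.56 + 0.04 + 21.16 + 7.84 + 36 = 71.52
s = √(71.52/6) = √11.92 ≈ 3.453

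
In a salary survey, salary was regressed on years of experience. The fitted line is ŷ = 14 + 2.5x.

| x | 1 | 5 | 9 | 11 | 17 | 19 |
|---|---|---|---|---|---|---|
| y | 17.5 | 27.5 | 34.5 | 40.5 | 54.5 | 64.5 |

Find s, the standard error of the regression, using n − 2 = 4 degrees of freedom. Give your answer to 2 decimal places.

x=1: ŷ = 14 + 2.5·1 = 16.5; r = 17.5 − 16.5 = 1
x=5: ŷ = 14 + 2.5·5 = 26.5; r = 27.5 − 26.5 = 1
x=9: ŷ = 14 + 2.5·9 = 36.5; r = 34.5 − 36.5 = -2
x=11: ŷ = 14 + 2.5·11 = 41.5; r = 40.5 − 41.5 = -1
x=17: ŷ = 14 + 2.5·17 = 56.5; r = 54.5 − 56.5 = -2
x=19: ŷ = 14 + 2.5·19 = 61.5; r = 64.5 − 61.5 = 3
SSE = 1 + 1 + 4 + 1 + 4 + 9 = 20
s = √(20/4) = √5 ≈ 2.24

s = 2.24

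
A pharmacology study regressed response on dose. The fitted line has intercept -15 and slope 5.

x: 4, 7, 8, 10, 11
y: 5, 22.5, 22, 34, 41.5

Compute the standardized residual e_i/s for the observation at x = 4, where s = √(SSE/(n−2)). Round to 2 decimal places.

0.00

x=4: ŷ = -15 + 5·4 = 5; e = 5 − 5 = 0
x=7: ŷ = -15 + 5·7 = 20; e = 22.5 − 20 = 2.5
x=8: ŷ = -15 + 5·8 = 25; e = 22 − 25 = -3
x=10: ŷ = -15 + 5·10 = 35; e = 34 − 35 = -1
x=11: ŷ = -15 + 5·11 = 40; e = 41.5 − 40 = 1.5
SSE = 0 + 6.25 + 9 + 1 + 2.25 = 18.5
s = √(18.5/3) = 2.48328
e/s = 0 / 2.48328 = 0.00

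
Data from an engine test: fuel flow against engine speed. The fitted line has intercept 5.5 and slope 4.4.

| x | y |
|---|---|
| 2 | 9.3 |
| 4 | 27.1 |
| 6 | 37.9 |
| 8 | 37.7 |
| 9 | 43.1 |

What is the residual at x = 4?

ŷ = 5.5 + 4.4·4 = 23.1
e = 27.1 − 23.1 = 4

e = 4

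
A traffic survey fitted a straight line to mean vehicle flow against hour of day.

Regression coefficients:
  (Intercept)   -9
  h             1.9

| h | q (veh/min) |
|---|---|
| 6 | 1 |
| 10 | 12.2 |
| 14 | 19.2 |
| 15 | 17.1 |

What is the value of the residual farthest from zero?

h=6: q̂ = -9 + 1.9·6 = 2.4; r = 1 − 2.4 = -1.4
h=10: q̂ = -9 + 1.9·10 = 10; r = 12.2 − 10 = 2.2
h=14: q̂ = -9 + 1.9·14 = 17.6; r = 19.2 − 17.6 = 1.6
h=15: q̂ = -9 + 1.9·15 = 19.5; r = 17.1 − 19.5 = -2.4
Largest |r| is 2.4 at h = 15, residual -2.4.

r = -2.4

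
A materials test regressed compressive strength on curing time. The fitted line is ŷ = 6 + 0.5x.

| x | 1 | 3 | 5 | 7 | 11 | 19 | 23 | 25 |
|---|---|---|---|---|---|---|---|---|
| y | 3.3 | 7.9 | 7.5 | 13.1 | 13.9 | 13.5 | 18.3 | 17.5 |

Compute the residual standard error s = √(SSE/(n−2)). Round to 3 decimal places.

s = 2.441

x=1: ŷ = 6 + 0.5·1 = 6.5; r = 3.3 − 6.5 = -3.2
x=3: ŷ = 6 + 0.5·3 = 7.5; r = 7.9 − 7.5 = 0.4
x=5: ŷ = 6 + 0.5·5 = 8.5; r = 7.5 − 8.5 = -1
x=7: ŷ = 6 + 0.5·7 = 9.5; r = 13.1 − 9.5 = 3.6
x=11: ŷ = 6 + 0.5·11 = 11.5; r = 13.9 − 11.5 = 2.4
x=19: ŷ = 6 + 0.5·19 = 15.5; r = 13.5 − 15.5 = -2
x=23: ŷ = 6 + 0.5·23 = 17.5; r = 18.3 − 17.5 = 0.8
x=25: ŷ = 6 + 0.5·25 = 18.5; r = 17.5 − 18.5 = -1
SSE = 10.24 + 0.16 + 1 + 12.96 + 5.76 + 4 + 0.64 + 1 = 35.76
s = √(35.76/6) = √5.96 ≈ 2.441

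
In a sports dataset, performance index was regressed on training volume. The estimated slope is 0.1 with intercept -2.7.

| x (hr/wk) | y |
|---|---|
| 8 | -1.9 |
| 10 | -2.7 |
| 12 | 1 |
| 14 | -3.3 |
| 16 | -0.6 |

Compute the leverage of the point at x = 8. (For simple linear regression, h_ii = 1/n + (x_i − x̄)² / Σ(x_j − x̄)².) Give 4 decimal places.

x̄ = (8 + 10 + 12 + 14 + 16)/5 = 12
Σ(x − x̄)² = 16 + 4 + 0 + 4 + 16 = 40
h = 1/5 + (-4)²/40 = 0.2 + 0.4 = 0.6000

h = 0.6000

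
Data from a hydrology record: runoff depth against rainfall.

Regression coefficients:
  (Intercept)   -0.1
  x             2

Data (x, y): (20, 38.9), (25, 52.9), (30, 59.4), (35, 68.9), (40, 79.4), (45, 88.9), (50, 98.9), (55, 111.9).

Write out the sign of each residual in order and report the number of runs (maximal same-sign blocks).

x=20: ŷ = -0.1 + 2·20 = 39.9; e = 38.9 − 39.9 = -1
x=25: ŷ = -0.1 + 2·25 = 49.9; e = 52.9 − 49.9 = 3
x=30: ŷ = -0.1 + 2·30 = 59.9; e = 59.4 − 59.9 = -0.5
x=35: ŷ = -0.1 + 2·35 = 69.9; e = 68.9 − 69.9 = -1
x=40: ŷ = -0.1 + 2·40 = 79.9; e = 79.4 − 79.9 = -0.5
x=45: ŷ = -0.1 + 2·45 = 89.9; e = 88.9 − 89.9 = -1
x=50: ŷ = -0.1 + 2·50 = 99.9; e = 98.9 − 99.9 = -1
x=55: ŷ = -0.1 + 2·55 = 109.9; e = 111.9 − 109.9 = 2
Signs: − + − − − − − +
Runs: −×1, +×1, −×5, +×1 → 4

4 runs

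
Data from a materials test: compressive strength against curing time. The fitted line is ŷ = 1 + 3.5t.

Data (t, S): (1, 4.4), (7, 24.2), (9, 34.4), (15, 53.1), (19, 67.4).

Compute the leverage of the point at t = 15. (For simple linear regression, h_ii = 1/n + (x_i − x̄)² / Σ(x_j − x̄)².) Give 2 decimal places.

h = 0.32

t̄ = (1 + 7 + 9 + 15 + 19)/5 = 10.2
Σ(t − t̄)² = 84.64 + 10.24 + 1.44 + 23.04 + 77.44 = 196.8
h = 1/5 + (4.8)²/196.8 = 0.2 + 0.117073 = 0.32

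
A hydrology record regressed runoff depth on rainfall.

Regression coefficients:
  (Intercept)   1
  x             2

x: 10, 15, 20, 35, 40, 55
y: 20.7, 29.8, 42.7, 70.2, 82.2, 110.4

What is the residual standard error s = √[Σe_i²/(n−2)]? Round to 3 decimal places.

s = 1.310

x=10: ŷ = 1 + 2·10 = 21; e = 20.7 − 21 = -0.3
x=15: ŷ = 1 + 2·15 = 31; e = 29.8 − 31 = -1.2
x=20: ŷ = 1 + 2·20 = 41; e = 42.7 − 41 = 1.7
x=35: ŷ = 1 + 2·35 = 71; e = 70.2 − 71 = -0.8
x=40: ŷ = 1 + 2·40 = 81; e = 82.2 − 81 = 1.2
x=55: ŷ = 1 + 2·55 = 111; e = 110.4 − 111 = -0.6
SSE = 0.09 + 1.44 + 2.89 + 0.64 + 1.44 + 0.36 = 6.86
s = √(6.86/4) = √1.715 ≈ 1.310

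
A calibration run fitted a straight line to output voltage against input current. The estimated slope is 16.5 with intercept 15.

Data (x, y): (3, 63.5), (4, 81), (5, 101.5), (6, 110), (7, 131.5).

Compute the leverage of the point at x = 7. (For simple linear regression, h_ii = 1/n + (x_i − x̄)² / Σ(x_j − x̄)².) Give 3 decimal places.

x̄ = (3 + 4 + 5 + 6 + 7)/5 = 5
Σ(x − x̄)² = 4 + 1 + 0 + 1 + 4 = 10
h = 1/5 + (2)²/10 = 0.2 + 0.4 = 0.600

h = 0.600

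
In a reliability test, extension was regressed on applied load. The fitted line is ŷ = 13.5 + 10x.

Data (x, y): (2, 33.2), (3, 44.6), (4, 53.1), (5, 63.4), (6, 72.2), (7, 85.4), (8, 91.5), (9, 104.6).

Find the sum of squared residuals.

SSE = 11.98

x=2: ŷ = 13.5 + 10·2 = 33.5; e = 33.2 − 33.5 = -0.3
x=3: ŷ = 13.5 + 10·3 = 43.5; e = 44.6 − 43.5 = 1.1
x=4: ŷ = 13.5 + 10·4 = 53.5; e = 53.1 − 53.5 = -0.4
x=5: ŷ = 13.5 + 10·5 = 63.5; e = 63.4 − 63.5 = -0.1
x=6: ŷ = 13.5 + 10·6 = 73.5; e = 72.2 − 73.5 = -1.3
x=7: ŷ = 13.5 + 10·7 = 83.5; e = 85.4 − 83.5 = 1.9
x=8: ŷ = 13.5 + 10·8 = 93.5; e = 91.5 − 93.5 = -2
x=9: ŷ = 13.5 + 10·9 = 103.5; e = 104.6 − 103.5 = 1.1
SSE = 0.09 + 1.21 + 0.16 + 0.01 + 1.69 + 3.61 + 4 + 1.21 = 11.98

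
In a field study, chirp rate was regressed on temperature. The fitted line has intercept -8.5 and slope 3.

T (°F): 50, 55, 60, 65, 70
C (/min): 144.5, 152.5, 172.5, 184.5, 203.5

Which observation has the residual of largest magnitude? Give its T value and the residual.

T = 55, e = -4

T=50: Ĉ = -8.5 + 3·50 = 141.5; e = 144.5 − 141.5 = 3
T=55: Ĉ = -8.5 + 3·55 = 156.5; e = 152.5 − 156.5 = -4
T=60: Ĉ = -8.5 + 3·60 = 171.5; e = 172.5 − 171.5 = 1
T=65: Ĉ = -8.5 + 3·65 = 186.5; e = 184.5 − 186.5 = -2
T=70: Ĉ = -8.5 + 3·70 = 201.5; e = 203.5 − 201.5 = 2
Largest |e| is 4 at T = 55, residual -4.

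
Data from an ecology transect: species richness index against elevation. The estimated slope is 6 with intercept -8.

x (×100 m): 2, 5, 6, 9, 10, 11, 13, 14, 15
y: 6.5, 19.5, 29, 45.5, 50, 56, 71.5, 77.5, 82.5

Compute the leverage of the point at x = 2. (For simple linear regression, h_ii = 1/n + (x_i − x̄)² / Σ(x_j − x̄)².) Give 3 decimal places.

h = 0.470

x̄ = (2 + 5 + 6 + 9 + 10 + 11 + 13 + 14 + 15)/9 = 9.44444
Σ(x − x̄)² = 55.4198 + 19.7531 + 11.8642 + 0.197531 + 0.308642 + 2.41975 + 12.642 + 20.7531 + 30.8642 = 154.222
h = 1/9 + (-7.44444)²/154.222 = 0.111111 + 0.35935 = 0.470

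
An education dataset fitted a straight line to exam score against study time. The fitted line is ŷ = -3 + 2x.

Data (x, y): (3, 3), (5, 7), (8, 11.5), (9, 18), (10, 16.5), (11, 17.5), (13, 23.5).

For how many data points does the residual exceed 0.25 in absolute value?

x=3: ŷ = -3 + 2·3 = 3; e = 3 − 3 = 0
x=5: ŷ = -3 + 2·5 = 7; e = 7 − 7 = 0
x=8: ŷ = -3 + 2·8 = 13; e = 11.5 − 13 = -1.5
x=9: ŷ = -3 + 2·9 = 15; e = 18 − 15 = 3
x=10: ŷ = -3 + 2·10 = 17; e = 16.5 − 17 = -0.5
x=11: ŷ = -3 + 2·11 = 19; e = 17.5 − 19 = -1.5
x=13: ŷ = -3 + 2·13 = 23; e = 23.5 − 23 = 0.5
|e| > 0.25: x=8 (|e|=1.5), x=9 (|e|=3), x=10 (|e|=0.5), x=11 (|e|=1.5), x=13 (|e|=0.5) → 5

5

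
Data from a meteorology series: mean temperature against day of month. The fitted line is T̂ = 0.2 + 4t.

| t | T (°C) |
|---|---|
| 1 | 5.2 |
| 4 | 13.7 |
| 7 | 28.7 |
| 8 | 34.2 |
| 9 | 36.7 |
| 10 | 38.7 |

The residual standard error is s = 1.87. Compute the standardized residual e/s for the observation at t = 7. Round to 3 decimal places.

0.267

T̂ = 0.2 + 4·7 = 28.2
e = 28.7 − 28.2 = 0.5
e/s = 0.5 / 1.87 = 0.267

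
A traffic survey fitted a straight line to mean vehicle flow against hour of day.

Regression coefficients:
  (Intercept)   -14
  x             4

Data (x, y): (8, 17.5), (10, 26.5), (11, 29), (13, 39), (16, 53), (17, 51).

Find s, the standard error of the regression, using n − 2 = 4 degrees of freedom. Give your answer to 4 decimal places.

s = 2.2638

x=8: ŷ = -14 + 4·8 = 18; r = 17.5 − 18 = -0.5
x=10: ŷ = -14 + 4·10 = 26; r = 26.5 − 26 = 0.5
x=11: ŷ = -14 + 4·11 = 30; r = 29 − 30 = -1
x=13: ŷ = -14 + 4·13 = 38; r = 39 − 38 = 1
x=16: ŷ = -14 + 4·16 = 50; r = 53 − 50 = 3
x=17: ŷ = -14 + 4·17 = 54; r = 51 − 54 = -3
SSE = 0.25 + 0.25 + 1 + 1 + 9 + 9 = 20.5
s = √(20.5/4) = √5.125 ≈ 2.2638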